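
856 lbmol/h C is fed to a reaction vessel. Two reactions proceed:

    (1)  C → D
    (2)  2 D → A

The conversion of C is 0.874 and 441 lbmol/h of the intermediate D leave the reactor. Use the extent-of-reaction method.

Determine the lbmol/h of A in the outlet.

Conversion of C: C consumed = 1ξ₁ = 0.874 × 856 → ξ₁ = 748.1 lbmol/h.
D balance: n_D = 0 + 1ξ₁ − 2ξ₂ = 441 → ξ₂ = (1·748.1 − 441)/2 = 153.6 lbmol/h.
Outlet amounts (n = n₀ + Σ ν·ξ):
  C: 856 − 1(748.1) = 107.9
  D: 0 + 1(748.1) − 2(153.6) = 441
  A: 0 + 1(153.6) = 153.6

154 lbmol/h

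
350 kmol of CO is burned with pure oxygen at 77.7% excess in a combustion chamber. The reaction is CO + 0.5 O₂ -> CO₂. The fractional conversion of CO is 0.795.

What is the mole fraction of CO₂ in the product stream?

Stoichiometric O₂ = 0.5 × 350 = 175 kmol; O₂ fed = 175 × 1.777 = 311 kmol.
Fuel reacted = 0.795 × 350 → ξ = 278.2 kmol.
Outlet (n = n₀ + ν ξ):
  CO: 350 − 1(278.2) = 71.75
  O₂: 311 − 0.5(278.2) = 171.9
  CO₂: 0 + 1(278.2) = 278.2
Total out = 521.9 kmol; y_CO₂ = 278.2 / 521.9 = 0.5332.

0.533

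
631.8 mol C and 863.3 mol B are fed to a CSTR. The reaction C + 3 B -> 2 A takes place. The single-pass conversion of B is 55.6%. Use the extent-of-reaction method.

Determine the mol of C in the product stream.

472 mol

B reacted = 0.556 × 863.3 = 480 mol; ν_B = −3, so ξ = 480/3 = 160 mol.
Outlet amounts (n = n₀ + ν ξ):
  C: 631.8 − 1(160) = 471.8
  B: 863.3 − 3(160) = 383.3
  A: 0 + 2(160) = 320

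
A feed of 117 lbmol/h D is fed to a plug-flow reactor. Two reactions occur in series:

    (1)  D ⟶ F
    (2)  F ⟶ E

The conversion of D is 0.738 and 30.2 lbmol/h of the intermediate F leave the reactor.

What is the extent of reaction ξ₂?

ξ₂ = 56.1 lbmol/h

Conversion of D: D consumed = 1ξ₁ = 0.738 × 117 → ξ₁ = 86.35 lbmol/h.
F balance: n_F = 0 + 1ξ₁ − 1ξ₂ = 30.2 → ξ₂ = (1·86.35 − 30.2)/1 = 56.15 lbmol/h.
Outlet amounts (n = n₀ + Σ ν·ξ):
  D: 117 − 1(86.35) = 30.65
  F: 0 + 1(86.35) − 1(56.15) = 30.2
  E: 0 + 1(56.15) = 56.15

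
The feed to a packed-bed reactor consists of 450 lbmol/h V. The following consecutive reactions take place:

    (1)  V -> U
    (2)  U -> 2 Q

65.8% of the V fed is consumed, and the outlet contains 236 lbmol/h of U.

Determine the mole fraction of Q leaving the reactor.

0.236

Conversion of V: V consumed = 1ξ₁ = 0.658 × 450 → ξ₁ = 296.1 lbmol/h.
U balance: n_U = 0 + 1ξ₁ − 1ξ₂ = 236 → ξ₂ = (1·296.1 − 236)/1 = 60.1 lbmol/h.
Outlet amounts (n = n₀ + Σ ν·ξ):
  V: 450 − 1(296.1) = 153.9
  U: 0 + 1(296.1) − 1(60.1) = 236
  Q: 0 + 2(60.1) = 120.2
Total out = 510.1 lbmol/h; y_Q = 120.2 / 510.1 = 0.2356.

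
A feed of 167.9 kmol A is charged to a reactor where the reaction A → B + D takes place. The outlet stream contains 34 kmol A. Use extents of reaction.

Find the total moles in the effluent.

For A: n = n₀ − 1ξ → 34 = 167.9 − 1ξ, giving ξ = 133.9 kmol.
Outlet amounts (n = n₀ + ν ξ):
  A: 167.9 − 1(133.9) = 34
  B: 0 + 1(133.9) = 133.9
  D: 0 + 1(133.9) = 133.9
Total out = 34 + 133.9 + 133.9 = 301.8 kmol.

302 kmol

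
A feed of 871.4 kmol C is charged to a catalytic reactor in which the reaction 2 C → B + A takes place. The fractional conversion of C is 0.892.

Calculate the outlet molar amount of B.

389 kmol

C reacted = 0.892 × 871.4 = 777.3 kmol; ν_C = −2, so ξ = 777.3/2 = 388.6 kmol.
Outlet amounts (n = n₀ + ν ξ):
  C: 871.4 − 2(388.6) = 94.11
  B: 0 + 1(388.6) = 388.6
  A: 0 + 1(388.6) = 388.6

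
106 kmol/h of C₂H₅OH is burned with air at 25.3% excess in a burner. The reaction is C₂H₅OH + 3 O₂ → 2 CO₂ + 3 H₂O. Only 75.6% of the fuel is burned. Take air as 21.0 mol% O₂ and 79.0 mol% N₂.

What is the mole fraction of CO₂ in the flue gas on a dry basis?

0.087

Stoichiometric O₂ = 3 × 106 = 318 kmol/h; O₂ fed = 318 × 1.253 = 398.5 kmol/h.
N₂ fed = 398.5 × 79/21 = 1499 kmol/h.
Fuel reacted = 0.756 × 106 → ξ = 80.14 kmol/h.
Outlet (n = n₀ + ν ξ):
  C₂H₅OH: 106 − 1(80.14) = 25.86
  O₂: 398.5 − 3(80.14) = 158
  N₂: 1499 (inert)
  CO₂: 0 + 2(80.14) = 160.3
  H₂O: 0 + 3(80.14) = 240.4
Dry total = 1843 kmol/h; y_CO₂ (dry) = 160.3 / 1843 = 0.08696.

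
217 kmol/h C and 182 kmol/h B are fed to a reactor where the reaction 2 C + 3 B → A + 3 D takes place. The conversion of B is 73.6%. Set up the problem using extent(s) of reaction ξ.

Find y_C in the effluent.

B reacted = 0.736 × 182 = 134 kmol/h; ν_B = −3, so ξ = 134/3 = 44.65 kmol/h.
Outlet amounts (n = n₀ + ν ξ):
  C: 217 − 2(44.65) = 127.7
  B: 182 − 3(44.65) = 48.05
  A: 0 + 1(44.65) = 44.65
  D: 0 + 3(44.65) = 134
Total out = 354.3 kmol/h; y_C = 127.7 / 354.3 = 0.3604.

0.36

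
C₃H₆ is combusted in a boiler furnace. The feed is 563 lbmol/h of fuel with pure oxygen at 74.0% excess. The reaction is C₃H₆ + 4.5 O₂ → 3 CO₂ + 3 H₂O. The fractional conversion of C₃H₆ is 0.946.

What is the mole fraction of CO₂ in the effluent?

Stoichiometric O₂ = 4.5 × 563 = 2534 lbmol/h; O₂ fed = 2534 × 1.740 = 4408 lbmol/h.
Fuel reacted = 0.946 × 563 → ξ = 532.6 lbmol/h.
Outlet (n = n₀ + ν ξ):
  C₃H₆: 563 − 1(532.6) = 30.4
  O₂: 4408 − 4.5(532.6) = 2012
  CO₂: 0 + 3(532.6) = 1598
  H₂O: 0 + 3(532.6) = 1598
Total out = 5238 lbmol/h; y_CO₂ = 1598 / 5238 = 0.3051.

0.305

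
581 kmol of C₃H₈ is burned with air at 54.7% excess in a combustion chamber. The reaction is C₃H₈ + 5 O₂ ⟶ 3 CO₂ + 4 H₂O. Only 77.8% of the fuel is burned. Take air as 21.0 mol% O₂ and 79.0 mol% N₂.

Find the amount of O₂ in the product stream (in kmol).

2230 kmol

Stoichiometric O₂ = 5 × 581 = 2905 kmol; O₂ fed = 2905 × 1.547 = 4494 kmol.
N₂ fed = 4494 × 79/21 = 16910 kmol.
Fuel reacted = 0.778 × 581 → ξ = 452 kmol.
Outlet (n = n₀ + ν ξ):
  C₃H₈: 581 − 1(452) = 129
  O₂: 4494 − 5(452) = 2234
  N₂: 16910 (inert)
  CO₂: 0 + 3(452) = 1356
  H₂O: 0 + 4(452) = 1808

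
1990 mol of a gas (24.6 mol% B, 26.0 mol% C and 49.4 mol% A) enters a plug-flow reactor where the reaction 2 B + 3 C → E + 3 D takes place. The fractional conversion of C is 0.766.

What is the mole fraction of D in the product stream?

C reacted = 0.766 × 517.4 = 396.3 mol; ν_C = −3, so ξ = 396.3/3 = 132.1 mol.
Outlet amounts (n = n₀ + ν ξ):
  B: 489.5 − 2(132.1) = 225.3
  C: 517.4 − 3(132.1) = 121.1
  E: 0 + 1(132.1) = 132.1
  D: 0 + 3(132.1) = 396.3
  A: 983.1 (inert)
Total out = 1858 mol; y_D = 396.3 / 1858 = 0.2133.

0.213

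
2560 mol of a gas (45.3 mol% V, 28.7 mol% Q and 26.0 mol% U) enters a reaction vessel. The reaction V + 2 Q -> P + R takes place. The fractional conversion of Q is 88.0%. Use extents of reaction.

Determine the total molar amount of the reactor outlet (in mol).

2240 mol

Q reacted = 0.88 × 734.7 = 646.6 mol; ν_Q = −2, so ξ = 646.6/2 = 323.3 mol.
Outlet amounts (n = n₀ + ν ξ):
  V: 1160 − 1(323.3) = 836.4
  Q: 734.7 − 2(323.3) = 88.17
  P: 0 + 1(323.3) = 323.3
  R: 0 + 1(323.3) = 323.3
  U: 665.6 (inert)
Total out = 836.4 + 88.17 + 323.3 + 323.3 + 665.6 = 2237 mol.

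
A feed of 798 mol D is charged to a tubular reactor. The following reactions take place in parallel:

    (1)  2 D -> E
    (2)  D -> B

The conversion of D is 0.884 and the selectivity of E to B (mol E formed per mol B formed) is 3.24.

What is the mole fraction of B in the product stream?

0.192

Conversion of D: D consumed = 0.884 × 798 = 705.4 mol = 2ξ₁ + 1ξ₂.
Selectivity: 1ξ₁ / (1ξ₂) = 3.24 → ξ₁ = 3.24 ξ₂.
Substitute: (2·3.24 + 1) ξ₂ = 705.4 → ξ₂ = 94.31 mol, ξ₁ = 305.6 mol.
Outlet amounts (n = n₀ + Σ ν·ξ):
  D: 798 − 2(305.6) − 1(94.31) = 92.57
  E: 0 + 1(305.6) = 305.6
  B: 0 + 1(94.31) = 94.31
Total out = 492.4 mol; y_B = 94.31 / 492.4 = 0.1915.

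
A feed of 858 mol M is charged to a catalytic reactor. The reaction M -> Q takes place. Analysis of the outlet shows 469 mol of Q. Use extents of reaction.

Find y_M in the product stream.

0.453

For Q: n = n₀ + 1ξ → 469 = 0 + 1ξ, giving ξ = 469 mol.
Outlet amounts (n = n₀ + ν ξ):
  M: 858 − 1(469) = 389
  Q: 0 + 1(469) = 469
Total out = 858 mol; y_M = 389 / 858 = 0.4534.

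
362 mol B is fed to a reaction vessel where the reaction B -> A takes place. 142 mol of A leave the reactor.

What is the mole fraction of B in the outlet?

For A: n = n₀ + 1ξ → 142 = 0 + 1ξ, giving ξ = 142 mol.
Outlet amounts (n = n₀ + ν ξ):
  B: 362 − 1(142) = 220
  A: 0 + 1(142) = 142
Total out = 362 mol; y_B = 220 / 362 = 0.6077.

0.608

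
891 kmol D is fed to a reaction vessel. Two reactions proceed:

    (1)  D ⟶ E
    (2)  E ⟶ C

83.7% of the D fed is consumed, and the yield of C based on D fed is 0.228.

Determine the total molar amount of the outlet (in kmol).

891 kmol

Conversion of D: D consumed = 1ξ₁ = 0.837 × 891 → ξ₁ = 745.8 kmol.
Yield of C: 1ξ₂ / 891 = 0.228 → ξ₂ = 203.1 kmol.
Outlet amounts (n = n₀ + Σ ν·ξ):
  D: 891 − 1(745.8) = 145.2
  E: 0 + 1(745.8) − 1(203.1) = 542.6
  C: 0 + 1(203.1) = 203.1
Total out = 145.2 + 542.6 + 203.1 = 891 kmol.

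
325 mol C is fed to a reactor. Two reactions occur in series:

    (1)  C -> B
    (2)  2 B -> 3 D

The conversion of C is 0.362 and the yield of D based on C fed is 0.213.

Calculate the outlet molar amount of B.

71.5 mol

Conversion of C: C consumed = 1ξ₁ = 0.362 × 325 → ξ₁ = 117.6 mol.
Yield of D: 3ξ₂ / 325 = 0.213 → ξ₂ = 23.07 mol.
Outlet amounts (n = n₀ + Σ ν·ξ):
  C: 325 − 1(117.6) = 207.4
  B: 0 + 1(117.6) − 2(23.07) = 71.5
  D: 0 + 3(23.07) = 69.22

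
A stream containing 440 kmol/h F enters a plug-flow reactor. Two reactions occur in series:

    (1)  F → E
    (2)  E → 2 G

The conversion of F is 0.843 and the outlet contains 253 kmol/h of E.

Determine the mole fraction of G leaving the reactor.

0.423

Conversion of F: F consumed = 1ξ₁ = 0.843 × 440 → ξ₁ = 370.9 kmol/h.
E balance: n_E = 0 + 1ξ₁ − 1ξ₂ = 253 → ξ₂ = (1·370.9 − 253)/1 = 117.9 kmol/h.
Outlet amounts (n = n₀ + Σ ν·ξ):
  F: 440 − 1(370.9) = 69.08
  E: 0 + 1(370.9) − 1(117.9) = 253
  G: 0 + 2(117.9) = 235.8
Total out = 557.9 kmol/h; y_G = 235.8 / 557.9 = 0.4227.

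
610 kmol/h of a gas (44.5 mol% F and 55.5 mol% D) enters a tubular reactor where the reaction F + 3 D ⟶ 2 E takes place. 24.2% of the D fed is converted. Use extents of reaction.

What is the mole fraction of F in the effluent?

D reacted = 0.242 × 338.6 = 81.93 kmol/h; ν_D = −3, so ξ = 81.93/3 = 27.31 kmol/h.
Outlet amounts (n = n₀ + ν ξ):
  F: 271.4 − 1(27.31) = 244.1
  D: 338.6 − 3(27.31) = 256.6
  E: 0 + 2(27.31) = 54.62
Total out = 555.4 kmol/h; y_F = 244.1 / 555.4 = 0.4396.

0.44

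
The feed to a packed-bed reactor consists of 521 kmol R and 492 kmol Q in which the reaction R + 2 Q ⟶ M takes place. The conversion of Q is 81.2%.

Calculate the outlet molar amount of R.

321 kmol

Q reacted = 0.812 × 492 = 399.5 kmol; ν_Q = −2, so ξ = 399.5/2 = 199.8 kmol.
Outlet amounts (n = n₀ + ν ξ):
  R: 521 − 1(199.8) = 321.2
  Q: 492 − 2(199.8) = 92.5
  M: 0 + 1(199.8) = 199.8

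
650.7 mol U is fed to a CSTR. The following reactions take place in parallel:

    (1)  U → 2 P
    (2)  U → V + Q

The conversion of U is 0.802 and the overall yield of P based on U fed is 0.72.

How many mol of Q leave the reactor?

Yield of P: 2ξ₁ / 650.7 = 0.72 → ξ₁ = 234.3 mol.
Conversion of U: 1ξ₁ + 1ξ₂ = 0.802 × 650.7 = 521.9 → ξ₂ = 287.6 mol.
Outlet amounts (n = n₀ + Σ ν·ξ):
  U: 650.7 − 1(234.3) − 1(287.6) = 128.8
  P: 0 + 2(234.3) = 468.5
  V: 0 + 1(287.6) = 287.6
  Q: 0 + 1(287.6) = 287.6

288 mol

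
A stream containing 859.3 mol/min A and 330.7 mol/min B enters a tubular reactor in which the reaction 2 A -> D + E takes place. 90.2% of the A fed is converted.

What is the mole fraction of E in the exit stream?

A reacted = 0.902 × 859.3 = 775.1 mol/min; ν_A = −2, so ξ = 775.1/2 = 387.5 mol/min.
Outlet amounts (n = n₀ + ν ξ):
  A: 859.3 − 2(387.5) = 84.21
  D: 0 + 1(387.5) = 387.5
  E: 0 + 1(387.5) = 387.5
  B: 330.7 (inert)
Total out = 1190 mol/min; y_E = 387.5 / 1190 = 0.3257.

0.326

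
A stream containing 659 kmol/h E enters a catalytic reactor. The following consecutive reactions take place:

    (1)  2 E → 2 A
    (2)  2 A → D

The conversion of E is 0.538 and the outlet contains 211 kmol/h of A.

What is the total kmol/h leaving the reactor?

587 kmol/h

Conversion of E: E consumed = 2ξ₁ = 0.538 × 659 → ξ₁ = 177.3 kmol/h.
A balance: n_A = 0 + 2ξ₁ − 2ξ₂ = 211 → ξ₂ = (2·177.3 − 211)/2 = 71.77 kmol/h.
Outlet amounts (n = n₀ + Σ ν·ξ):
  E: 659 − 2(177.3) = 304.5
  A: 0 + 2(177.3) − 2(71.77) = 211
  D: 0 + 1(71.77) = 71.77
Total out = 304.5 + 211 + 71.77 = 587.2 kmol/h.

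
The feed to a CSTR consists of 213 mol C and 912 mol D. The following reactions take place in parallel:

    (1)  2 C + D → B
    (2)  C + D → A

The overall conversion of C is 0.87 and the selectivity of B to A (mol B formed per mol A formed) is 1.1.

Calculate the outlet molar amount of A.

57.9 mol

Conversion of C: C consumed = 0.87 × 213 = 185.3 mol = 2ξ₁ + 1ξ₂.
Selectivity: 1ξ₁ / (1ξ₂) = 1.1 → ξ₁ = 1.1 ξ₂.
Substitute: (2·1.1 + 1) ξ₂ = 185.3 → ξ₂ = 57.91 mol, ξ₁ = 63.7 mol.
Outlet amounts (n = n₀ + Σ ν·ξ):
  C: 213 − 2(63.7) − 1(57.91) = 27.69
  D: 912 − 1(63.7) − 1(57.91) = 790.4
  B: 0 + 1(63.7) = 63.7
  A: 0 + 1(57.91) = 57.91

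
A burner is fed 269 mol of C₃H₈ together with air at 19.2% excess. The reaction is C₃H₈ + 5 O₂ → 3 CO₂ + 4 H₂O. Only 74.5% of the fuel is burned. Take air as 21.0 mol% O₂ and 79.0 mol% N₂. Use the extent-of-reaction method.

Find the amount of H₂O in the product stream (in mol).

802 mol

Stoichiometric O₂ = 5 × 269 = 1345 mol; O₂ fed = 1345 × 1.192 = 1603 mol.
N₂ fed = 1603 × 79/21 = 6031 mol.
Fuel reacted = 0.745 × 269 → ξ = 200.4 mol.
Outlet (n = n₀ + ν ξ):
  C₃H₈: 269 − 1(200.4) = 68.59
  O₂: 1603 − 5(200.4) = 601.2
  N₂: 6031 (inert)
  CO₂: 0 + 3(200.4) = 601.2
  H₂O: 0 + 4(200.4) = 801.6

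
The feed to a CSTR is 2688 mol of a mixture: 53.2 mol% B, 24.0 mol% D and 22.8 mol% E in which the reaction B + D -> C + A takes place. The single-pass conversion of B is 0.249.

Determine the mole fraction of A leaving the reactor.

B reacted = 0.249 × 1430 = 356.1 mol; ν_B = −1, so ξ = 356.1/1 = 356.1 mol.
Outlet amounts (n = n₀ + ν ξ):
  B: 1430 − 1(356.1) = 1074
  D: 645.1 − 1(356.1) = 289
  C: 0 + 1(356.1) = 356.1
  A: 0 + 1(356.1) = 356.1
  E: 612.9 (inert)
Total out = 2688 mol; y_A = 356.1 / 2688 = 0.1325.

0.132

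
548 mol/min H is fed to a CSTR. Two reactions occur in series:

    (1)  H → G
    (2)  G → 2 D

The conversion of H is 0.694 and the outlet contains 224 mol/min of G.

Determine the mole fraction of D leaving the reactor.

Conversion of H: H consumed = 1ξ₁ = 0.694 × 548 → ξ₁ = 380.3 mol/min.
G balance: n_G = 0 + 1ξ₁ − 1ξ₂ = 224 → ξ₂ = (1·380.3 − 224)/1 = 156.3 mol/min.
Outlet amounts (n = n₀ + Σ ν·ξ):
  H: 548 − 1(380.3) = 167.7
  G: 0 + 1(380.3) − 1(156.3) = 224
  D: 0 + 2(156.3) = 312.6
Total out = 704.3 mol/min; y_D = 312.6 / 704.3 = 0.4439.

0.444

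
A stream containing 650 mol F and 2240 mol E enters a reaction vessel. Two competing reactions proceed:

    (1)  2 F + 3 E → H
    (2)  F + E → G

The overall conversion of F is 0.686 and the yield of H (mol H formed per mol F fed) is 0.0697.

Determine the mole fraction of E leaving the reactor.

0.743

Yield of H: 1ξ₁ / 650 = 0.0697 → ξ₁ = 45.3 mol.
Conversion of F: 2ξ₁ + 1ξ₂ = 0.686 × 650 = 445.9 → ξ₂ = 355.3 mol.
Outlet amounts (n = n₀ + Σ ν·ξ):
  F: 650 − 2(45.3) − 1(355.3) = 204.1
  E: 2240 − 3(45.3) − 1(355.3) = 1749
  H: 0 + 1(45.3) = 45.3
  G: 0 + 1(355.3) = 355.3
Total out = 2353 mol; y_E = 1749 / 2353 = 0.7431.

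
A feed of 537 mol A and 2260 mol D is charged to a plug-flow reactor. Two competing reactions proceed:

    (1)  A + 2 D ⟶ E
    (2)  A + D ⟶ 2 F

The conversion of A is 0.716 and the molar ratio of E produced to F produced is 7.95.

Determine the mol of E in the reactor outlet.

Conversion of A: A consumed = 0.716 × 537 = 384.5 mol = 1ξ₁ + 1ξ₂.
Selectivity: 1ξ₁ / (2ξ₂) = 7.95 → ξ₁ = 15.9 ξ₂.
Substitute: (1·15.9 + 1) ξ₂ = 384.5 → ξ₂ = 22.75 mol, ξ₁ = 361.7 mol.
Outlet amounts (n = n₀ + Σ ν·ξ):
  A: 537 − 1(361.7) − 1(22.75) = 152.5
  D: 2260 − 2(361.7) − 1(22.75) = 1514
  E: 0 + 1(361.7) = 361.7
  F: 0 + 2(22.75) = 45.5

362 mol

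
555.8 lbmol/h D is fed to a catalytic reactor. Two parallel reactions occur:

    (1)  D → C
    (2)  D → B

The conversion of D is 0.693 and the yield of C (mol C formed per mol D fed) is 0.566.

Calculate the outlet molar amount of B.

Yield of C: 1ξ₁ / 555.8 = 0.566 → ξ₁ = 314.6 lbmol/h.
Conversion of D: 1ξ₁ + 1ξ₂ = 0.693 × 555.8 = 385.2 → ξ₂ = 70.59 lbmol/h.
Outlet amounts (n = n₀ + Σ ν·ξ):
  D: 555.8 − 1(314.6) − 1(70.59) = 170.6
  C: 0 + 1(314.6) = 314.6
  B: 0 + 1(70.59) = 70.59

70.6 lbmol/h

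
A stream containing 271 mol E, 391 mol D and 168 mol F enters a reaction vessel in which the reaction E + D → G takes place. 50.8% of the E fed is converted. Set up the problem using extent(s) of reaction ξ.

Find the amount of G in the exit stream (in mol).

138 mol

E reacted = 0.508 × 271 = 137.7 mol; ν_E = −1, so ξ = 137.7/1 = 137.7 mol.
Outlet amounts (n = n₀ + ν ξ):
  E: 271 − 1(137.7) = 133.3
  D: 391 − 1(137.7) = 253.3
  G: 0 + 1(137.7) = 137.7
  F: 168 (inert)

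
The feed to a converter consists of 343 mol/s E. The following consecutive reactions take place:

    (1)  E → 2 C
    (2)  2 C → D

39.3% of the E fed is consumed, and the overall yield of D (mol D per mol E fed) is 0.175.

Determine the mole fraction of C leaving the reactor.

0.358

Conversion of E: E consumed = 1ξ₁ = 0.393 × 343 → ξ₁ = 134.8 mol/s.
Yield of D: 1ξ₂ / 343 = 0.175 → ξ₂ = 60.02 mol/s.
Outlet amounts (n = n₀ + Σ ν·ξ):
  E: 343 − 1(134.8) = 208.2
  C: 0 + 2(134.8) − 2(60.02) = 149.5
  D: 0 + 1(60.02) = 60.02
Total out = 417.8 mol/s; y_C = 149.5 / 417.8 = 0.358.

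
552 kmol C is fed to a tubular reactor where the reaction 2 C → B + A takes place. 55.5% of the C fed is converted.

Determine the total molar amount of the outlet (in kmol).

552 kmol

C reacted = 0.555 × 552 = 306.4 kmol; ν_C = −2, so ξ = 306.4/2 = 153.2 kmol.
Outlet amounts (n = n₀ + ν ξ):
  C: 552 − 2(153.2) = 245.6
  B: 0 + 1(153.2) = 153.2
  A: 0 + 1(153.2) = 153.2
Total out = 245.6 + 153.2 + 153.2 = 552 kmol.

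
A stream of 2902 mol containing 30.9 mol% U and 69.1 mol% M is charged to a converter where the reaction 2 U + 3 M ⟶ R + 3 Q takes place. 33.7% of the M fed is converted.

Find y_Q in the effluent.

0.252

M reacted = 0.337 × 2005 = 675.8 mol; ν_M = −3, so ξ = 675.8/3 = 225.3 mol.
Outlet amounts (n = n₀ + ν ξ):
  U: 896.7 − 2(225.3) = 446.2
  M: 2005 − 3(225.3) = 1330
  R: 0 + 1(225.3) = 225.3
  Q: 0 + 3(225.3) = 675.8
Total out = 2677 mol; y_Q = 675.8 / 2677 = 0.2525.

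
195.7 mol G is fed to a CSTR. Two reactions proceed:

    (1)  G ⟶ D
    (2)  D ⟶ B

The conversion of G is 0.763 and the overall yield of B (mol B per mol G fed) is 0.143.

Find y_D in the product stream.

Conversion of G: G consumed = 1ξ₁ = 0.763 × 195.7 → ξ₁ = 149.3 mol.
Yield of B: 1ξ₂ / 195.7 = 0.143 → ξ₂ = 27.99 mol.
Outlet amounts (n = n₀ + Σ ν·ξ):
  G: 195.7 − 1(149.3) = 46.38
  D: 0 + 1(149.3) − 1(27.99) = 121.3
  B: 0 + 1(27.99) = 27.99
Total out = 195.7 mol; y_D = 121.3 / 195.7 = 0.62.

0.62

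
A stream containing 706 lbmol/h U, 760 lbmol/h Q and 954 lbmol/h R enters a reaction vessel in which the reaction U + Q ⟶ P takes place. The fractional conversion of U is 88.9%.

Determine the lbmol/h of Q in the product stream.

132 lbmol/h

U reacted = 0.889 × 706 = 627.6 lbmol/h; ν_U = −1, so ξ = 627.6/1 = 627.6 lbmol/h.
Outlet amounts (n = n₀ + ν ξ):
  U: 706 − 1(627.6) = 78.37
  Q: 760 − 1(627.6) = 132.4
  P: 0 + 1(627.6) = 627.6
  R: 954 (inert)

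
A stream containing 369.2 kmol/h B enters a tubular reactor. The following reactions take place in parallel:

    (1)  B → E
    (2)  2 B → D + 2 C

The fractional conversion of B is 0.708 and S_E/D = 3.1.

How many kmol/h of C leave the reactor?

103 kmol/h

Conversion of B: B consumed = 0.708 × 369.2 = 261.4 kmol/h = 1ξ₁ + 2ξ₂.
Selectivity: 1ξ₁ / (1ξ₂) = 3.1 → ξ₁ = 3.1 ξ₂.
Substitute: (1·3.1 + 2) ξ₂ = 261.4 → ξ₂ = 51.25 kmol/h, ξ₁ = 158.9 kmol/h.
Outlet amounts (n = n₀ + Σ ν·ξ):
  B: 369.2 − 1(158.9) − 2(51.25) = 107.8
  E: 0 + 1(158.9) = 158.9
  D: 0 + 1(51.25) = 51.25
  C: 0 + 2(51.25) = 102.5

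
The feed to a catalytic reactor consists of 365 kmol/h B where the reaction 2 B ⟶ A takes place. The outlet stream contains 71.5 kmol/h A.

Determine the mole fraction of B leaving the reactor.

0.756

For A: n = n₀ + 1ξ → 71.5 = 0 + 1ξ, giving ξ = 71.5 kmol/h.
Outlet amounts (n = n₀ + ν ξ):
  B: 365 − 2(71.5) = 222
  A: 0 + 1(71.5) = 71.5
Total out = 293.5 kmol/h; y_B = 222 / 293.5 = 0.7564.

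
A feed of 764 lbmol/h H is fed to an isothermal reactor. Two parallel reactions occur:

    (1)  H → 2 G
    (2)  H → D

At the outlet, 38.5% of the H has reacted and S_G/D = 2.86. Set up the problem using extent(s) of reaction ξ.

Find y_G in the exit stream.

0.369

Conversion of H: H consumed = 0.385 × 764 = 294.1 lbmol/h = 1ξ₁ + 1ξ₂.
Selectivity: 2ξ₁ / (1ξ₂) = 2.86 → ξ₁ = 1.43 ξ₂.
Substitute: (1·1.43 + 1) ξ₂ = 294.1 → ξ₂ = 121 lbmol/h, ξ₁ = 173.1 lbmol/h.
Outlet amounts (n = n₀ + Σ ν·ξ):
  H: 764 − 1(173.1) − 1(121) = 469.9
  G: 0 + 2(173.1) = 346.2
  D: 0 + 1(121) = 121
Total out = 937.1 lbmol/h; y_G = 346.2 / 937.1 = 0.3694.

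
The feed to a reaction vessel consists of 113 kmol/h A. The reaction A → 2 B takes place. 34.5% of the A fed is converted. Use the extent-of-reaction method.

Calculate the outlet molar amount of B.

A reacted = 0.345 × 113 = 38.98 kmol/h; ν_A = −1, so ξ = 38.98/1 = 38.98 kmol/h.
Outlet amounts (n = n₀ + ν ξ):
  A: 113 − 1(38.98) = 74.02
  B: 0 + 2(38.98) = 77.97

78 kmol/h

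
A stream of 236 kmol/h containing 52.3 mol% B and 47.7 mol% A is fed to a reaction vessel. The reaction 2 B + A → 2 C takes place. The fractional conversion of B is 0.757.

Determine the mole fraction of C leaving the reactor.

0.494

B reacted = 0.757 × 123.4 = 93.43 kmol/h; ν_B = −2, so ξ = 93.43/2 = 46.72 kmol/h.
Outlet amounts (n = n₀ + ν ξ):
  B: 123.4 − 2(46.72) = 29.99
  A: 112.6 − 1(46.72) = 65.85
  C: 0 + 2(46.72) = 93.43
Total out = 189.3 kmol/h; y_C = 93.43 / 189.3 = 0.4936.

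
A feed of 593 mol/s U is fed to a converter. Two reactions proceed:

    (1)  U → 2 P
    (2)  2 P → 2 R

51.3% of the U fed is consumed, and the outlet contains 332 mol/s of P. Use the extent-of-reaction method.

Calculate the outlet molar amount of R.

276 mol/s

Conversion of U: U consumed = 1ξ₁ = 0.513 × 593 → ξ₁ = 304.2 mol/s.
P balance: n_P = 0 + 2ξ₁ − 2ξ₂ = 332 → ξ₂ = (2·304.2 − 332)/2 = 138.2 mol/s.
Outlet amounts (n = n₀ + Σ ν·ξ):
  U: 593 − 1(304.2) = 288.8
  P: 0 + 2(304.2) − 2(138.2) = 332
  R: 0 + 2(138.2) = 276.4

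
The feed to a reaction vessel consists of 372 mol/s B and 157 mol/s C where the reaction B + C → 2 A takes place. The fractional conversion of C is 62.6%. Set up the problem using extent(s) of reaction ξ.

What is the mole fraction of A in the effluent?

0.372

C reacted = 0.626 × 157 = 98.28 mol/s; ν_C = −1, so ξ = 98.28/1 = 98.28 mol/s.
Outlet amounts (n = n₀ + ν ξ):
  B: 372 − 1(98.28) = 273.7
  C: 157 − 1(98.28) = 58.72
  A: 0 + 2(98.28) = 196.6
Total out = 529 mol/s; y_A = 196.6 / 529 = 0.3716.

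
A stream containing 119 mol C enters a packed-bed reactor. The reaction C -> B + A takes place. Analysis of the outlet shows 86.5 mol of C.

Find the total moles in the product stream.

152 mol

For C: n = n₀ − 1ξ → 86.5 = 119 − 1ξ, giving ξ = 32.5 mol.
Outlet amounts (n = n₀ + ν ξ):
  C: 119 − 1(32.5) = 86.5
  B: 0 + 1(32.5) = 32.5
  A: 0 + 1(32.5) = 32.5
Total out = 86.5 + 32.5 + 32.5 = 151.5 mol.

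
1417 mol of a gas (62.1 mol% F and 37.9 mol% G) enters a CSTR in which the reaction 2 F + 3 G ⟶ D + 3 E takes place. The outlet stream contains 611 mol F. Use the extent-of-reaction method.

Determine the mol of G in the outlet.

For F: n = n₀ − 2ξ → 611 = 880 − 2ξ, giving ξ = 134.5 mol.
Outlet amounts (n = n₀ + ν ξ):
  F: 880 − 2(134.5) = 611
  G: 537 − 3(134.5) = 133.6
  D: 0 + 1(134.5) = 134.5
  E: 0 + 3(134.5) = 403.4

134 mol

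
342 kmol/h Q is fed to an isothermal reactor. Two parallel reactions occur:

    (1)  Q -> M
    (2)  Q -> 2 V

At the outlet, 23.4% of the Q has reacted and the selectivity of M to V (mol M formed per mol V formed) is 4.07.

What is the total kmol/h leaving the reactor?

351 kmol/h

Conversion of Q: Q consumed = 0.234 × 342 = 80.03 kmol/h = 1ξ₁ + 1ξ₂.
Selectivity: 1ξ₁ / (2ξ₂) = 4.07 → ξ₁ = 8.14 ξ₂.
Substitute: (1·8.14 + 1) ξ₂ = 80.03 → ξ₂ = 8.756 kmol/h, ξ₁ = 71.27 kmol/h.
Outlet amounts (n = n₀ + Σ ν·ξ):
  Q: 342 − 1(71.27) − 1(8.756) = 262
  M: 0 + 1(71.27) = 71.27
  V: 0 + 2(8.756) = 17.51
Total out = 262 + 71.27 + 17.51 = 350.8 kmol/h.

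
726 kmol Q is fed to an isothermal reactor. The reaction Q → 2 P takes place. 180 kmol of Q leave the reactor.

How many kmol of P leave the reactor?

For Q: n = n₀ − 1ξ → 180 = 726 − 1ξ, giving ξ = 546 kmol.
Outlet amounts (n = n₀ + ν ξ):
  Q: 726 − 1(546) = 180
  P: 0 + 2(546) = 1092

1090 kmol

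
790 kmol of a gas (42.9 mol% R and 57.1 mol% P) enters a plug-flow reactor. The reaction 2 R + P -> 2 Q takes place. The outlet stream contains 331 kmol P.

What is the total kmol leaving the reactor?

670 kmol

For P: n = n₀ − 1ξ → 331 = 451.1 − 1ξ, giving ξ = 120.1 kmol.
Outlet amounts (n = n₀ + ν ξ):
  R: 338.9 − 2(120.1) = 98.73
  P: 451.1 − 1(120.1) = 331
  Q: 0 + 2(120.1) = 240.2
Total out = 98.73 + 331 + 240.2 = 669.9 kmol.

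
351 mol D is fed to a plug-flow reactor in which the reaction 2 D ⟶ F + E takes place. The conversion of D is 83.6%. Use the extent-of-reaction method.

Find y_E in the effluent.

0.418

D reacted = 0.836 × 351 = 293.4 mol; ν_D = −2, so ξ = 293.4/2 = 146.7 mol.
Outlet amounts (n = n₀ + ν ξ):
  D: 351 − 2(146.7) = 57.56
  F: 0 + 1(146.7) = 146.7
  E: 0 + 1(146.7) = 146.7
Total out = 351 mol; y_E = 146.7 / 351 = 0.418.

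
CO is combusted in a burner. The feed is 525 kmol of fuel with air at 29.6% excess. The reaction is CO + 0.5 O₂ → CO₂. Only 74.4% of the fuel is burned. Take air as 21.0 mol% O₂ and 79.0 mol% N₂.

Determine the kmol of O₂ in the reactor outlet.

Stoichiometric O₂ = 0.5 × 525 = 262.5 kmol; O₂ fed = 262.5 × 1.296 = 340.2 kmol.
N₂ fed = 340.2 × 79/21 = 1280 kmol.
Fuel reacted = 0.744 × 525 → ξ = 390.6 kmol.
Outlet (n = n₀ + ν ξ):
  CO: 525 − 1(390.6) = 134.4
  O₂: 340.2 − 0.5(390.6) = 144.9
  N₂: 1280 (inert)
  CO₂: 0 + 1(390.6) = 390.6

145 kmol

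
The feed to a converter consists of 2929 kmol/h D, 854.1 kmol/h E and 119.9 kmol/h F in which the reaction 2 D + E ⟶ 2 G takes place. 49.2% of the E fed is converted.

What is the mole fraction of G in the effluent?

E reacted = 0.492 × 854.1 = 420.2 kmol/h; ν_E = −1, so ξ = 420.2/1 = 420.2 kmol/h.
Outlet amounts (n = n₀ + ν ξ):
  D: 2929 − 2(420.2) = 2089
  E: 854.1 − 1(420.2) = 433.9
  G: 0 + 2(420.2) = 840.4
  F: 119.9 (inert)
Total out = 3483 kmol/h; y_G = 840.4 / 3483 = 0.2413.

0.241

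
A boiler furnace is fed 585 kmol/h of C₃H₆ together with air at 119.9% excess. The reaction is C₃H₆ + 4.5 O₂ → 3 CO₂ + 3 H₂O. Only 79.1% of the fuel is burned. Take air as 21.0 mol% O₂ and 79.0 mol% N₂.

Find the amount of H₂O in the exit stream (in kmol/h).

1390 kmol/h

Stoichiometric O₂ = 4.5 × 585 = 2632 kmol/h; O₂ fed = 2632 × 2.199 = 5789 kmol/h.
N₂ fed = 5789 × 79/21 = 21780 kmol/h.
Fuel reacted = 0.791 × 585 → ξ = 462.7 kmol/h.
Outlet (n = n₀ + ν ξ):
  C₃H₆: 585 − 1(462.7) = 122.3
  O₂: 5789 − 4.5(462.7) = 3707
  N₂: 21780 (inert)
  CO₂: 0 + 3(462.7) = 1388
  H₂O: 0 + 3(462.7) = 1388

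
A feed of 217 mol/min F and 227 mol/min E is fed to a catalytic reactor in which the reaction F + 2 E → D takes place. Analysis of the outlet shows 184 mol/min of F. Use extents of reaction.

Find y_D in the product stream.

For F: n = n₀ − 1ξ → 184 = 217 − 1ξ, giving ξ = 33 mol/min.
Outlet amounts (n = n₀ + ν ξ):
  F: 217 − 1(33) = 184
  E: 227 − 2(33) = 161
  D: 0 + 1(33) = 33
Total out = 378 mol/min; y_D = 33 / 378 = 0.0873.

0.0873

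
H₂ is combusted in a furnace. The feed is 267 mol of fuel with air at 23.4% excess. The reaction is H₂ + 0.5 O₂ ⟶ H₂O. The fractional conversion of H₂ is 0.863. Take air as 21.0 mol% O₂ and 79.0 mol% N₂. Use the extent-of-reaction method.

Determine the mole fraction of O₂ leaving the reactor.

0.0529

Stoichiometric O₂ = 0.5 × 267 = 133.5 mol; O₂ fed = 133.5 × 1.234 = 164.7 mol.
N₂ fed = 164.7 × 79/21 = 619.7 mol.
Fuel reacted = 0.863 × 267 → ξ = 230.4 mol.
Outlet (n = n₀ + ν ξ):
  H₂: 267 − 1(230.4) = 36.58
  O₂: 164.7 − 0.5(230.4) = 49.53
  N₂: 619.7 (inert)
  H₂O: 0 + 1(230.4) = 230.4
Total out = 936.3 mol; y_O₂ = 49.53 / 936.3 = 0.0529.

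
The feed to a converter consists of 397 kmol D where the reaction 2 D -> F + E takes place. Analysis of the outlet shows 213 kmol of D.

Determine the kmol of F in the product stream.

92 kmol

For D: n = n₀ − 2ξ → 213 = 397 − 2ξ, giving ξ = 92 kmol.
Outlet amounts (n = n₀ + ν ξ):
  D: 397 − 2(92) = 213
  F: 0 + 1(92) = 92
  E: 0 + 1(92) = 92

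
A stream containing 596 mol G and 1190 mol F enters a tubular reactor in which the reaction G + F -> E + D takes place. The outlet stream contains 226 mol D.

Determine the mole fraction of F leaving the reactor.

For D: n = n₀ + 1ξ → 226 = 0 + 1ξ, giving ξ = 226 mol.
Outlet amounts (n = n₀ + ν ξ):
  G: 596 − 1(226) = 370
  F: 1190 − 1(226) = 964
  E: 0 + 1(226) = 226
  D: 0 + 1(226) = 226
Total out = 1786 mol; y_F = 964 / 1786 = 0.5398.

0.54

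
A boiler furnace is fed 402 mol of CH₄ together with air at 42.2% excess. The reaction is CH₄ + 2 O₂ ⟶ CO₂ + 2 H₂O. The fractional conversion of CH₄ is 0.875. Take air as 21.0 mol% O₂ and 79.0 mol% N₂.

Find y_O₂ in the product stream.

Stoichiometric O₂ = 2 × 402 = 804 mol; O₂ fed = 804 × 1.422 = 1143 mol.
N₂ fed = 1143 × 79/21 = 4301 mol.
Fuel reacted = 0.875 × 402 → ξ = 351.8 mol.
Outlet (n = n₀ + ν ξ):
  CH₄: 402 − 1(351.8) = 50.25
  O₂: 1143 − 2(351.8) = 439.8
  N₂: 4301 (inert)
  CO₂: 0 + 1(351.8) = 351.8
  H₂O: 0 + 2(351.8) = 703.5
Total out = 5846 mol; y_O₂ = 439.8 / 5846 = 0.07523.

0.0752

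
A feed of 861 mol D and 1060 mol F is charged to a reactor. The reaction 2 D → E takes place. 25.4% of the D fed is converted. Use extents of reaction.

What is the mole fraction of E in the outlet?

D reacted = 0.254 × 861 = 218.7 mol; ν_D = −2, so ξ = 218.7/2 = 109.3 mol.
Outlet amounts (n = n₀ + ν ξ):
  D: 861 − 2(109.3) = 642.3
  E: 0 + 1(109.3) = 109.3
  F: 1060 (inert)
Total out = 1812 mol; y_E = 109.3 / 1812 = 0.06036.

0.0604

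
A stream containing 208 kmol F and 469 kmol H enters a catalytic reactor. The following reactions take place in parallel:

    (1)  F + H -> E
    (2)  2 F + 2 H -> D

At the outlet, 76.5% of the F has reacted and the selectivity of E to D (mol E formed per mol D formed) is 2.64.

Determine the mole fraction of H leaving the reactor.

0.641

Conversion of F: F consumed = 0.765 × 208 = 159.1 kmol = 1ξ₁ + 2ξ₂.
Selectivity: 1ξ₁ / (1ξ₂) = 2.64 → ξ₁ = 2.64 ξ₂.
Substitute: (1·2.64 + 2) ξ₂ = 159.1 → ξ₂ = 34.29 kmol, ξ₁ = 90.53 kmol.
Outlet amounts (n = n₀ + Σ ν·ξ):
  F: 208 − 1(90.53) − 2(34.29) = 48.88
  H: 469 − 1(90.53) − 2(34.29) = 309.9
  E: 0 + 1(90.53) = 90.53
  D: 0 + 1(34.29) = 34.29
Total out = 483.6 kmol; y_H = 309.9 / 483.6 = 0.6408.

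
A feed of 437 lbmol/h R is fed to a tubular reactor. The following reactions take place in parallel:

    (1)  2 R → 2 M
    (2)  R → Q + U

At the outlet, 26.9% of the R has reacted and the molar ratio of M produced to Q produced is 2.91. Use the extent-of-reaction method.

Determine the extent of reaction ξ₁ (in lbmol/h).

Conversion of R: R consumed = 0.269 × 437 = 117.6 lbmol/h = 2ξ₁ + 1ξ₂.
Selectivity: 2ξ₁ / (1ξ₂) = 2.91 → ξ₁ = 1.455 ξ₂.
Substitute: (2·1.455 + 1) ξ₂ = 117.6 → ξ₂ = 30.06 lbmol/h, ξ₁ = 43.74 lbmol/h.
Outlet amounts (n = n₀ + Σ ν·ξ):
  R: 437 − 2(43.74) − 1(30.06) = 319.4
  M: 0 + 2(43.74) = 87.49
  Q: 0 + 1(30.06) = 30.06
  U: 0 + 1(30.06) = 30.06

ξ₁ = 43.7 lbmol/h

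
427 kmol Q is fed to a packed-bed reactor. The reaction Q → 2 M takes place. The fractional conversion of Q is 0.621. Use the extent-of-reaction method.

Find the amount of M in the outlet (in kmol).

530 kmol

Q reacted = 0.621 × 427 = 265.2 kmol; ν_Q = −1, so ξ = 265.2/1 = 265.2 kmol.
Outlet amounts (n = n₀ + ν ξ):
  Q: 427 − 1(265.2) = 161.8
  M: 0 + 2(265.2) = 530.3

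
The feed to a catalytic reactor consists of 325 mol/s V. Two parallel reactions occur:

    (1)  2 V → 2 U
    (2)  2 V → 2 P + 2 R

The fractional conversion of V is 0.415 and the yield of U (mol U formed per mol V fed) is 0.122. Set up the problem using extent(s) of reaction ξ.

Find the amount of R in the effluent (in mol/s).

95.2 mol/s

Yield of U: 2ξ₁ / 325 = 0.122 → ξ₁ = 19.82 mol/s.
Conversion of V: 2ξ₁ + 2ξ₂ = 0.415 × 325 = 134.9 → ξ₂ = 47.61 mol/s.
Outlet amounts (n = n₀ + Σ ν·ξ):
  V: 325 − 2(19.82) − 2(47.61) = 190.1
  U: 0 + 2(19.82) = 39.65
  P: 0 + 2(47.61) = 95.22
  R: 0 + 2(47.61) = 95.22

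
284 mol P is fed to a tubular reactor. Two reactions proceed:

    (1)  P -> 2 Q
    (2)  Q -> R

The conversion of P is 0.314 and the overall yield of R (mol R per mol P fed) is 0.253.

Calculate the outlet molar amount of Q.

106 mol

Conversion of P: P consumed = 1ξ₁ = 0.314 × 284 → ξ₁ = 89.18 mol.
Yield of R: 1ξ₂ / 284 = 0.253 → ξ₂ = 71.85 mol.
Outlet amounts (n = n₀ + Σ ν·ξ):
  P: 284 − 1(89.18) = 194.8
  Q: 0 + 2(89.18) − 1(71.85) = 106.5
  R: 0 + 1(71.85) = 71.85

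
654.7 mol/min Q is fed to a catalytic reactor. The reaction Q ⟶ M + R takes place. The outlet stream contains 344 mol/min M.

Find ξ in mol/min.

ξ = 344 mol/min

For M: n = n₀ + 1ξ → 344 = 0 + 1ξ, giving ξ = 344 mol/min.
Outlet amounts (n = n₀ + ν ξ):
  Q: 654.7 − 1(344) = 310.7
  M: 0 + 1(344) = 344
  R: 0 + 1(344) = 344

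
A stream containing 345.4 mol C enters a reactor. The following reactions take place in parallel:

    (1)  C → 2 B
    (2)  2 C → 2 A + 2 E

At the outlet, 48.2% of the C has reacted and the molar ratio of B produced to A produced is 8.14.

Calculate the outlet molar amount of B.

Conversion of C: C consumed = 0.482 × 345.4 = 166.5 mol = 1ξ₁ + 2ξ₂.
Selectivity: 2ξ₁ / (2ξ₂) = 8.14 → ξ₁ = 8.14 ξ₂.
Substitute: (1·8.14 + 2) ξ₂ = 166.5 → ξ₂ = 16.42 mol, ξ₁ = 133.6 mol.
Outlet amounts (n = n₀ + Σ ν·ξ):
  C: 345.4 − 1(133.6) − 2(16.42) = 178.9
  B: 0 + 2(133.6) = 267.3
  A: 0 + 2(16.42) = 32.84
  E: 0 + 2(16.42) = 32.84

267 mol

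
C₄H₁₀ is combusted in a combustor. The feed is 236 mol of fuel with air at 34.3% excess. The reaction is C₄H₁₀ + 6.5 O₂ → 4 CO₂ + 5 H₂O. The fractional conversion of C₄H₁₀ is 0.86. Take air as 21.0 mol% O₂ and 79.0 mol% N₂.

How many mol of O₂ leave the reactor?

Stoichiometric O₂ = 6.5 × 236 = 1534 mol; O₂ fed = 1534 × 1.343 = 2060 mol.
N₂ fed = 2060 × 79/21 = 7750 mol.
Fuel reacted = 0.86 × 236 → ξ = 203 mol.
Outlet (n = n₀ + ν ξ):
  C₄H₁₀: 236 − 1(203) = 33.04
  O₂: 2060 − 6.5(203) = 740.9
  N₂: 7750 (inert)
  CO₂: 0 + 4(203) = 811.8
  H₂O: 0 + 5(203) = 1015

741 mol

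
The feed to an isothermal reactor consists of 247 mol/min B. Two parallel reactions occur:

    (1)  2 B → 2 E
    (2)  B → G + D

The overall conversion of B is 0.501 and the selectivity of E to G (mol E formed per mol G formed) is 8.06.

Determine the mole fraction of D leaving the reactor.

Conversion of B: B consumed = 0.501 × 247 = 123.7 mol/min = 2ξ₁ + 1ξ₂.
Selectivity: 2ξ₁ / (1ξ₂) = 8.06 → ξ₁ = 4.03 ξ₂.
Substitute: (2·4.03 + 1) ξ₂ = 123.7 → ξ₂ = 13.66 mol/min, ξ₁ = 55.04 mol/min.
Outlet amounts (n = n₀ + Σ ν·ξ):
  B: 247 − 2(55.04) − 1(13.66) = 123.3
  E: 0 + 2(55.04) = 110.1
  G: 0 + 1(13.66) = 13.66
  D: 0 + 1(13.66) = 13.66
Total out = 260.7 mol/min; y_D = 13.66 / 260.7 = 0.0524.

0.0524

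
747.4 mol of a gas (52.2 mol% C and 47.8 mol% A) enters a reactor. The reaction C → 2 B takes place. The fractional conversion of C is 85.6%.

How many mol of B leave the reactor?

668 mol

C reacted = 0.856 × 390.1 = 334 mol; ν_C = −1, so ξ = 334/1 = 334 mol.
Outlet amounts (n = n₀ + ν ξ):
  C: 390.1 − 1(334) = 56.18
  B: 0 + 2(334) = 667.9
  A: 357.3 (inert)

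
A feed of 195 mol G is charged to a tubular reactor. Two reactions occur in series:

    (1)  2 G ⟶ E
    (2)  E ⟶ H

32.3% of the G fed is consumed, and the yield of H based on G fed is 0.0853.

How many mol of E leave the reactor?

Conversion of G: G consumed = 2ξ₁ = 0.323 × 195 → ξ₁ = 31.49 mol.
Yield of H: 1ξ₂ / 195 = 0.0853 → ξ₂ = 16.63 mol.
Outlet amounts (n = n₀ + Σ ν·ξ):
  G: 195 − 2(31.49) = 132
  E: 0 + 1(31.49) − 1(16.63) = 14.86
  H: 0 + 1(16.63) = 16.63

14.9 mol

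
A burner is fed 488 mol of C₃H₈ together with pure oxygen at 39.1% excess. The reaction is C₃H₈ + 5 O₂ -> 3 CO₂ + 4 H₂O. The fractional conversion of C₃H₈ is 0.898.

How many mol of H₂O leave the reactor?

1750 mol

Stoichiometric O₂ = 5 × 488 = 2440 mol; O₂ fed = 2440 × 1.391 = 3394 mol.
Fuel reacted = 0.898 × 488 → ξ = 438.2 mol.
Outlet (n = n₀ + ν ξ):
  C₃H₈: 488 − 1(438.2) = 49.78
  O₂: 3394 − 5(438.2) = 1203
  CO₂: 0 + 3(438.2) = 1315
  H₂O: 0 + 4(438.2) = 1753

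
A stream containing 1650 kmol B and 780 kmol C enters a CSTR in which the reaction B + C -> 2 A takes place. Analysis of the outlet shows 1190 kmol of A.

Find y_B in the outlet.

For A: n = n₀ + 2ξ → 1190 = 0 + 2ξ, giving ξ = 595 kmol.
Outlet amounts (n = n₀ + ν ξ):
  B: 1650 − 1(595) = 1055
  C: 780 − 1(595) = 185
  A: 0 + 2(595) = 1190
Total out = 2430 kmol; y_B = 1055 / 2430 = 0.4342.

0.434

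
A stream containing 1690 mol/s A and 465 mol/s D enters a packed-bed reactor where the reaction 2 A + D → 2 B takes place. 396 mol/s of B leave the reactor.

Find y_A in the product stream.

0.661

For B: n = n₀ + 2ξ → 396 = 0 + 2ξ, giving ξ = 198 mol/s.
Outlet amounts (n = n₀ + ν ξ):
  A: 1690 − 2(198) = 1294
  D: 465 − 1(198) = 267
  B: 0 + 2(198) = 396
Total out = 1957 mol/s; y_A = 1294 / 1957 = 0.6612.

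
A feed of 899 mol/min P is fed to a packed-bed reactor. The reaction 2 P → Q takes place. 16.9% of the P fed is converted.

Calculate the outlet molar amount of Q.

P reacted = 0.169 × 899 = 151.9 mol/min; ν_P = −2, so ξ = 151.9/2 = 75.97 mol/min.
Outlet amounts (n = n₀ + ν ξ):
  P: 899 − 2(75.97) = 747.1
  Q: 0 + 1(75.97) = 75.97

76 mol/min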